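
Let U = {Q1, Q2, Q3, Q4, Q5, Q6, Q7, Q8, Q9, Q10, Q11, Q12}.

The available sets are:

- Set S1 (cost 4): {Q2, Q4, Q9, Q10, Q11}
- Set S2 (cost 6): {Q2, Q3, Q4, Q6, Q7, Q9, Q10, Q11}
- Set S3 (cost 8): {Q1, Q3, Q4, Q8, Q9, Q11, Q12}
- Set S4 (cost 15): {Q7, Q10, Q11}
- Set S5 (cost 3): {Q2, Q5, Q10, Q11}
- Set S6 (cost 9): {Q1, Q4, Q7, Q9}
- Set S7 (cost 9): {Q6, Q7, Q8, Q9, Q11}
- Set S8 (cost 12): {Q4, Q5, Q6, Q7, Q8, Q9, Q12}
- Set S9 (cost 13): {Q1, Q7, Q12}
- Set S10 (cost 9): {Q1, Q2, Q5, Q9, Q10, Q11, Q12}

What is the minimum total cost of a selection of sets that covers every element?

S2, S3, S5 together cover every element (S2 ∪ S3 ∪ S5 = {Q1, Q2, Q3, Q4, Q5, Q6, Q7, Q8, Q9, Q10, Q11, Q12}); total cost 6 + 8 + 3 = 17.
No covering selection has total cost below 17.

17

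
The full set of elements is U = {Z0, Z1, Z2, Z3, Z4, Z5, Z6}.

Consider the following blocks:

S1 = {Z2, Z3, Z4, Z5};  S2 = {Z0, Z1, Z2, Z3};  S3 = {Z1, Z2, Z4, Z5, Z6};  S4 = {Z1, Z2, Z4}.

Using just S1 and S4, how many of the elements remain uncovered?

2

Union of S1, S4 = {Z1, Z2, Z3, Z4, Z5}.
Not covered: Z0, Z6 — 2 elements.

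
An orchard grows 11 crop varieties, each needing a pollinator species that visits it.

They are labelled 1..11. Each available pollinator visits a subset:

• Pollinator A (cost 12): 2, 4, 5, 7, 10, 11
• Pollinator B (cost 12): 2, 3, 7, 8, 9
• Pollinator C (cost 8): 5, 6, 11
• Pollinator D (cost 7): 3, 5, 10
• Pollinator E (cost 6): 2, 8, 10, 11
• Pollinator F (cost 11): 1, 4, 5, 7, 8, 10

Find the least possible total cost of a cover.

31

B, C, F together cover every variety (B ∪ C ∪ F = {1, 2, 3, 4, 5, 6, 7, 8, 9, 10, 11}); total cost 12 + 8 + 11 = 31.
The greedy pick E, F, B, C costs 37; no covering selection beats 31.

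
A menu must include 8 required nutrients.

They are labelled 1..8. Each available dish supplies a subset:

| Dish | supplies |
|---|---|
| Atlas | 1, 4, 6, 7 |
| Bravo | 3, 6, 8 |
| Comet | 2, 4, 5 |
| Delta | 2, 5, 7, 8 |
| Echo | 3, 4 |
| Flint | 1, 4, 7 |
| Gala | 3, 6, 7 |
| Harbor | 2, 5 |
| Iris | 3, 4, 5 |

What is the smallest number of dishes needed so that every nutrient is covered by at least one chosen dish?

3

Atlas and Delta and Iris together: Atlas ∪ Delta ∪ Iris = {1, 2, 3, 4, 5, 6, 7, 8} — every nutrient is covered.
No 2 of the 9 dishes cover everything (all 36 combinations miss at least one nutrient), so 3 is optimal.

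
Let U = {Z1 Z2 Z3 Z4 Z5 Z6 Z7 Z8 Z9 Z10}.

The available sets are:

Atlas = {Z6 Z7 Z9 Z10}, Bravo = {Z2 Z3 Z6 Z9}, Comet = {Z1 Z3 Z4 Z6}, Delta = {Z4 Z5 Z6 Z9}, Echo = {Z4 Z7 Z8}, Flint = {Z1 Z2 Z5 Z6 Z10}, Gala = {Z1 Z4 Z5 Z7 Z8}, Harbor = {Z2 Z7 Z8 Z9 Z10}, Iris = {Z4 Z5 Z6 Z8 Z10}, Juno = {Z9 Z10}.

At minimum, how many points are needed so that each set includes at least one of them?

The 3 points {Z6, Z8, Z9} hit every set.
No choice of 2 points meets every set, so 3 is the minimum.

3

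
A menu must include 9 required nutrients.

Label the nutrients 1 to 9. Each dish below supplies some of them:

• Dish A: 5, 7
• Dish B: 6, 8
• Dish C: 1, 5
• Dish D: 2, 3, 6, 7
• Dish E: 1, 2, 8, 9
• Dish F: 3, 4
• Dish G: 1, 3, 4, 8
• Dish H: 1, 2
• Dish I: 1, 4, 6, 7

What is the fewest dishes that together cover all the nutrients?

Take {C, E, G, I}. Their union is {1, 2, 3, 4, 5, 6, 7, 8, 9}, which is all 9 nutrients.
No 3 of the 9 dishes cover everything (all 84 combinations miss at least one nutrient), so 4 is optimal.

4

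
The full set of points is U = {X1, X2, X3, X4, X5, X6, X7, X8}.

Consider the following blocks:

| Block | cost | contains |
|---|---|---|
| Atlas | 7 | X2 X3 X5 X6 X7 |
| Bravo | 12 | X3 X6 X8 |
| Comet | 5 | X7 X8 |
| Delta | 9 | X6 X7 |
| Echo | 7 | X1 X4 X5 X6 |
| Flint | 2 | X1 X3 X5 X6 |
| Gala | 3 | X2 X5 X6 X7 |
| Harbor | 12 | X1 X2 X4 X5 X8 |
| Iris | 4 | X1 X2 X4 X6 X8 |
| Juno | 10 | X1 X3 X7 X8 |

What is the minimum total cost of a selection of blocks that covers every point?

9

Flint, Gala, Iris together cover every point (Flint ∪ Gala ∪ Iris = {X1, X2, X3, X4, X5, X6, X7, X8}); total cost 2 + 3 + 4 = 9.
No covering selection has total cost below 9.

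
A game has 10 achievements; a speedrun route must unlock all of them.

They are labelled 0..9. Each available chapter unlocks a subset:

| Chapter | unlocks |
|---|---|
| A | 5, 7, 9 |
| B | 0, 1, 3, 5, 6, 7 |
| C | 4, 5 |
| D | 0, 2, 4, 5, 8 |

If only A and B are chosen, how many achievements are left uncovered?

Union of A, B = {0, 1, 3, 5, 6, 7, 9}.
Not covered: 2, 4, 8 — 3 achievements.

3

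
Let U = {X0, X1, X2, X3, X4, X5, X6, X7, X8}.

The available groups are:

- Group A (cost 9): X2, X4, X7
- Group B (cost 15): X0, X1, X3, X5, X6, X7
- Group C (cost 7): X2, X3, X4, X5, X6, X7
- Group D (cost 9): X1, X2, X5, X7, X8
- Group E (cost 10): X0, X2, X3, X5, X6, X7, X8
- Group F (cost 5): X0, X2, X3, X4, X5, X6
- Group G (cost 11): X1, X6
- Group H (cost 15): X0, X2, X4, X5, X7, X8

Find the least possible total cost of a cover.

D, F together cover every point (D ∪ F = {X0, X1, X2, X3, X4, X5, X6, X7, X8}); total cost 9 + 5 = 14.
No covering selection has total cost below 14.

14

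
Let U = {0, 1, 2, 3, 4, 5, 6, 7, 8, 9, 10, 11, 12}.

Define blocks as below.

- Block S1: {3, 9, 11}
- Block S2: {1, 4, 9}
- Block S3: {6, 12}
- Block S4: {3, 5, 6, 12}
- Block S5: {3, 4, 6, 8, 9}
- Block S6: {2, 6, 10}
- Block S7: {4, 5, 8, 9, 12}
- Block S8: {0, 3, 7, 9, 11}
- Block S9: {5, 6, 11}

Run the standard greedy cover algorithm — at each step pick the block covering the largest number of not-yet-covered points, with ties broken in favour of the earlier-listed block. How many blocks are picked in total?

5

Greedy: pick S5 (covers 5 new) → pick S8 (covers 3 new) → pick S4 (covers 2 new) → pick S6 (covers 2 new) → pick S2 (covers 1 new). Total picks: 5.
(The true minimum cover uses only 4 blocks, so greedy is not optimal here.)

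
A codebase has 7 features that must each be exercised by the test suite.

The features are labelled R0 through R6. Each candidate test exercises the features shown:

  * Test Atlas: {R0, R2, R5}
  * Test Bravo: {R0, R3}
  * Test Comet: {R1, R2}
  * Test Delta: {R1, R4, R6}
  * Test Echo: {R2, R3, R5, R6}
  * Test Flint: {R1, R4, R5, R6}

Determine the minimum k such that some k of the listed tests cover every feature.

Take {Atlas, Bravo, Flint}. Their union is {R0, R1, R2, R3, R4, R5, R6}, which is all 7 features.
No 2 of the 6 tests cover everything (all 15 combinations miss at least one feature), so 3 is optimal.

3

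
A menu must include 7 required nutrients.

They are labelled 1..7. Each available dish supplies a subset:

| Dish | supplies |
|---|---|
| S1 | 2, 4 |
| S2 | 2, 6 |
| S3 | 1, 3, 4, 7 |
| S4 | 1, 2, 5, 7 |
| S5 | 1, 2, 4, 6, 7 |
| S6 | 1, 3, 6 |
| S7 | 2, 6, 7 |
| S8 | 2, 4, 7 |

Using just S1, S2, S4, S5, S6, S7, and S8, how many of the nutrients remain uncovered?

Union of S1, S2, S4, S5, S6, S7, S8 = {1, 2, 3, 4, 5, 6, 7} — that's every nutrient, so 0 are uncovered.

0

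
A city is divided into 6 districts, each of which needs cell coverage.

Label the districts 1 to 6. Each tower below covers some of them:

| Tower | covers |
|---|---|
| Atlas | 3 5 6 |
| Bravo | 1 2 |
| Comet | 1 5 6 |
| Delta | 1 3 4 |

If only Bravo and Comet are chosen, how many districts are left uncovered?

2

Union of Bravo, Comet = {1, 2, 5, 6}.
Not covered: 3, 4 — 2 districts.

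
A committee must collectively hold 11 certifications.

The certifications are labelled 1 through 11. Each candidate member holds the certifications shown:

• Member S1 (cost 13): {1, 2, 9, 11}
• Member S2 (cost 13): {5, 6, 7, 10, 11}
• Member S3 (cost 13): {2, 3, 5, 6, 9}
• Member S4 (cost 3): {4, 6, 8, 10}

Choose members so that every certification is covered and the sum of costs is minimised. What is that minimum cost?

42

S1, S2, S3, S4 together cover every certification (S1 ∪ S2 ∪ S3 ∪ S4 = {1, 2, 3, 4, 5, 6, 7, 8, 9, 10, 11}); total cost 13 + 13 + 13 + 3 = 42.
No covering selection has total cost below 42.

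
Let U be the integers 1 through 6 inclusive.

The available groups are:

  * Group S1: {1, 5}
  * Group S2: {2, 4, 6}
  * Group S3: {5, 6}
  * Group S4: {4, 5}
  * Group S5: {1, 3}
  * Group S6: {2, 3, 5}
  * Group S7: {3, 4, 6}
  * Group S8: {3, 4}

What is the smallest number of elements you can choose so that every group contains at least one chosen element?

The 3 elements {3, 5, 6} hit every group.
No choice of 2 elements meets every group, so 3 is the minimum.

3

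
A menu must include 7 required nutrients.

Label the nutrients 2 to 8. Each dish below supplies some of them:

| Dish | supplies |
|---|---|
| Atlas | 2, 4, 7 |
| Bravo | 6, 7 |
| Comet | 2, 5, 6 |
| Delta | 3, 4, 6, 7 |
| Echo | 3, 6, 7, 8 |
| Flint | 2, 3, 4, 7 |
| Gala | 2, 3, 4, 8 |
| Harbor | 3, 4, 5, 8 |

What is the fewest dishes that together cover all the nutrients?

Comet and Flint and Harbor together: Comet ∪ Flint ∪ Harbor = {2, 3, 4, 5, 6, 7, 8} — every nutrient is covered.
No 2 of the 8 dishes cover everything (all 28 combinations miss at least one nutrient), so 3 is optimal.

3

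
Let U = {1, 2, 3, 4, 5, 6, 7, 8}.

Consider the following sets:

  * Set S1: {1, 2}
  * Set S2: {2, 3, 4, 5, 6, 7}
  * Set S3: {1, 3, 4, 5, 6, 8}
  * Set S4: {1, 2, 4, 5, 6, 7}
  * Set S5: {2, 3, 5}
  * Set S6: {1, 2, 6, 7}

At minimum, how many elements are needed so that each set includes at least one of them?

2

H = {1, 5} meets every set (each contains at least one member of H), and |H| = 2.
No single element lies in every set, so at least 2 are needed and 2 is optimal.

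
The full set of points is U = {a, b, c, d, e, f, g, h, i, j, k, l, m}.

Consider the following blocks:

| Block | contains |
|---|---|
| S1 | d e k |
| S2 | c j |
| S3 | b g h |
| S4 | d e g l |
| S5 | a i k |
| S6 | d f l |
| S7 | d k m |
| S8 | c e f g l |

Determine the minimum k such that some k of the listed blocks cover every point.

5

S2 and S3 and S5 and S7 and S8 together: S2 ∪ S3 ∪ S5 ∪ S7 ∪ S8 = {a, b, c, d, e, f, g, h, i, j, k, l, m} — every point is covered.
No 4 of the 8 blocks cover everything (all 70 combinations miss at least one point), so 5 is optimal.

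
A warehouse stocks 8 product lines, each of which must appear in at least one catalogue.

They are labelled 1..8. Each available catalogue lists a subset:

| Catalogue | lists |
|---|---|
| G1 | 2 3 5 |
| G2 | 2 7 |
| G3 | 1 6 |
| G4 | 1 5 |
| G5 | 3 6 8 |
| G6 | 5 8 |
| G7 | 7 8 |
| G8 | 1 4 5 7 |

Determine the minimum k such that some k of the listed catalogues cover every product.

Take {G2, G5, G8}. Their union is {1, 2, 3, 4, 5, 6, 7, 8}, which is all 8 products.
Only G8 contains 4, so G8 is forced; the remaining 4 products need at least 2 more catalogues (each remaining catalogue adds at most 3) — so at least 3 catalogues are needed, and 3 is optimal.

3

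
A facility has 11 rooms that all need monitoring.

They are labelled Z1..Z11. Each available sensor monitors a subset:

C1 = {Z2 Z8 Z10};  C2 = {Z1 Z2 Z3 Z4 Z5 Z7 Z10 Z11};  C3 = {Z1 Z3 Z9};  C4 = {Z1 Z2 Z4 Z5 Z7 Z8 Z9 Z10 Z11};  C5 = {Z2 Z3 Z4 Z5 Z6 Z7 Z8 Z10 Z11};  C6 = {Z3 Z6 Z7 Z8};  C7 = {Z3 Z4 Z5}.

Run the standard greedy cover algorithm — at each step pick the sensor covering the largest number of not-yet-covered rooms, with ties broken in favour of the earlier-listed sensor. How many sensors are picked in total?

Greedy: pick C4 (covers 9 new) → pick C5 (covers 2 new). Total picks: 2.

2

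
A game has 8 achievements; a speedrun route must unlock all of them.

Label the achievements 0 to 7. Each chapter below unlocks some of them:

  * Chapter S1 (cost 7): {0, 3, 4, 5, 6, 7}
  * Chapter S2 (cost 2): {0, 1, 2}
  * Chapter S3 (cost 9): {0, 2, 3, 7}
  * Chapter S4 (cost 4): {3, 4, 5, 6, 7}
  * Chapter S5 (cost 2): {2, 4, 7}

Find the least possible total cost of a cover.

6

S2, S4 together cover every achievement (S2 ∪ S4 = {0, 1, 2, 3, 4, 5, 6, 7}); total cost 2 + 4 = 6.
No covering selection has total cost below 6.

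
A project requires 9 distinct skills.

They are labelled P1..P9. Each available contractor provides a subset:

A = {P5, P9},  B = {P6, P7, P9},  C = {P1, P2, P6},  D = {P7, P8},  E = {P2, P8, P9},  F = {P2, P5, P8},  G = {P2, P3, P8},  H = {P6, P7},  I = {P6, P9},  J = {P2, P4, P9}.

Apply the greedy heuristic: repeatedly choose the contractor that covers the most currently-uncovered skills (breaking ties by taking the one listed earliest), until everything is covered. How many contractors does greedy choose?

Greedy: pick B (covers 3 new) → pick F (covers 3 new) → pick C (covers 1 new) → pick G (covers 1 new) → pick J (covers 1 new). Total picks: 5.

5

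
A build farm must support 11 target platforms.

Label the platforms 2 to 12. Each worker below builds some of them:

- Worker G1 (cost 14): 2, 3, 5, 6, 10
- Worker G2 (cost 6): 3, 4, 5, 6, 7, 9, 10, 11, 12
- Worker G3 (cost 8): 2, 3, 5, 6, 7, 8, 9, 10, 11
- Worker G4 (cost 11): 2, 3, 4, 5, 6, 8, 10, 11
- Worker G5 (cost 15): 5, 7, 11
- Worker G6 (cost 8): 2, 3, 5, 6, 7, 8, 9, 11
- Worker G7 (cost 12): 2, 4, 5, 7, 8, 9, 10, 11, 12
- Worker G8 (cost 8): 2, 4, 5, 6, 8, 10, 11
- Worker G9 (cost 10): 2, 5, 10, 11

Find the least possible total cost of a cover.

G2, G3 together cover every platform (G2 ∪ G3 = {2, 3, 4, 5, 6, 7, 8, 9, 10, 11, 12}); total cost 6 + 8 = 14.
No covering selection has total cost below 14.

14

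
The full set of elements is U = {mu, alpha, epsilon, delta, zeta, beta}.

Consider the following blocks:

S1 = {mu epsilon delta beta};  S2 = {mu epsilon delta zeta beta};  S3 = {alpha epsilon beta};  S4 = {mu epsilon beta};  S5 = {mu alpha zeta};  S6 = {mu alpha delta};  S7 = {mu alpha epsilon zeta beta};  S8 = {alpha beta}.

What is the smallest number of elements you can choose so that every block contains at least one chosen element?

The 2 elements {alpha, beta} hit every block.
No single element lies in every block, so at least 2 are needed and 2 is optimal.

2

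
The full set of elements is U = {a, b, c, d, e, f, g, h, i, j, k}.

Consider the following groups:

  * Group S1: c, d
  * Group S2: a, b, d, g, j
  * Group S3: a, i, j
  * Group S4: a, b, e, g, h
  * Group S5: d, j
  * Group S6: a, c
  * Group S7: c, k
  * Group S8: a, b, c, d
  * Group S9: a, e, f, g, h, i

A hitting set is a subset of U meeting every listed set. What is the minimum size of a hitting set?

The 3 elements {c, h, j} hit every group.
The groups S5, S7, S9 are pairwise disjoint, so any hitting set needs a separate element for each — at least 3. Hence 3 is optimal.

3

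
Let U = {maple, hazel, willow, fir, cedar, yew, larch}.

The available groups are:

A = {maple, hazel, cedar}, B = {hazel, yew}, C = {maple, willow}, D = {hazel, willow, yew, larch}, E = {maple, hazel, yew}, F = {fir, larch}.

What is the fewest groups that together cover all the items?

Take {A, D, F}. Their union is {maple, hazel, willow, fir, cedar, yew, larch}, which is all 7 items.
Only F contains fir, so F is forced; the remaining 5 items need at least 2 more groups (each remaining group adds at most 3) — so at least 3 groups are needed, and 3 is optimal.

3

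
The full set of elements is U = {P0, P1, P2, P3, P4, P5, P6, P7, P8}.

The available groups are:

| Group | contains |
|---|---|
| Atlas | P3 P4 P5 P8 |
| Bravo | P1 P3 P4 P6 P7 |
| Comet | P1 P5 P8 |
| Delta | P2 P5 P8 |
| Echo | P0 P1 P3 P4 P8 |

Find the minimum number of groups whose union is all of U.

Bravo and Delta and Echo together: Bravo ∪ Delta ∪ Echo = {P0, P1, P2, P3, P4, P5, P6, P7, P8} — every element is covered.
Only Echo contains P0, so Echo is forced; the remaining 4 elements need at least 2 more groups (each remaining group adds at most 2) — so at least 3 groups are needed, and 3 is optimal.

3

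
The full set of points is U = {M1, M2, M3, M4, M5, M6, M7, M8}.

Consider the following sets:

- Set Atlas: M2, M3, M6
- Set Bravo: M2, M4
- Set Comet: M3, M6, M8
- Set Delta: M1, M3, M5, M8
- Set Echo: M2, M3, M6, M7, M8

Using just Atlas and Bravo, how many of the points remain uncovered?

Union of Atlas, Bravo = {M2, M3, M4, M6}.
Not covered: M1, M5, M7, M8 — 4 points.

4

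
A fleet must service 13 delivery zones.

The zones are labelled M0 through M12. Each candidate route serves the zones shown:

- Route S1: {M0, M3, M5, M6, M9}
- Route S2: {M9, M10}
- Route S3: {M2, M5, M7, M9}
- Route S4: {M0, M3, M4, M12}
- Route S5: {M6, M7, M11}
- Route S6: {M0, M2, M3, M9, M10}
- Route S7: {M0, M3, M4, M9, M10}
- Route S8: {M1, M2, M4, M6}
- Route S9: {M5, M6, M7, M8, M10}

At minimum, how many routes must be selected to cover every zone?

5

S3 and S4 and S5 and S8 and S9 together: S3 ∪ S4 ∪ S5 ∪ S8 ∪ S9 = {M0, M1, M2, M3, M4, M5, M6, M7, M8, M9, M10, M11, M12} — every zone is covered.
No 4 of the 9 routes cover everything (all 126 combinations miss at least one zone), so 5 is optimal.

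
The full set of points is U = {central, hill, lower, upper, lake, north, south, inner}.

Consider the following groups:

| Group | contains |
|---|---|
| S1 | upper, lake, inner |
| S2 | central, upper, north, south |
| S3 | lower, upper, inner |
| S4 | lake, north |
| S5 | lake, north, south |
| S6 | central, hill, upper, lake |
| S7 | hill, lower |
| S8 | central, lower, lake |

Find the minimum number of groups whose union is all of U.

S2 and S3 and S6 together: S2 ∪ S3 ∪ S6 = {central, hill, lower, upper, lake, north, south, inner} — every point is covered.
No 2 of the 8 groups cover everything (all 28 combinations miss at least one point), so 3 is optimal.

3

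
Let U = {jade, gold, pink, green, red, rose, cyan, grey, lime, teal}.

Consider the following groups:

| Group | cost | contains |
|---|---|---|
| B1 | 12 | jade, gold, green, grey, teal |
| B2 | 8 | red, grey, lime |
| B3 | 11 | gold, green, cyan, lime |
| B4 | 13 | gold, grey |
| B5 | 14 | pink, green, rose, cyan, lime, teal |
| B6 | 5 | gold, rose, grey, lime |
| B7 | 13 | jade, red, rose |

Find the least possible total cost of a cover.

32

B5, B6, B7 together cover every point (B5 ∪ B6 ∪ B7 = {jade, gold, pink, green, red, rose, cyan, grey, lime, teal}); total cost 14 + 5 + 13 = 32.
No covering selection has total cost below 32.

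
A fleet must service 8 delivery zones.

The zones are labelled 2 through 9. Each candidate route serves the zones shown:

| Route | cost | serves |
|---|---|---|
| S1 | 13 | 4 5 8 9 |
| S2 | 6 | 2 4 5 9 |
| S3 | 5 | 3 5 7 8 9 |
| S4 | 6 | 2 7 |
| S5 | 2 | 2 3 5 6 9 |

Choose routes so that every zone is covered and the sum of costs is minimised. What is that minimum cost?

S2, S3, S5 together cover every zone (S2 ∪ S3 ∪ S5 = {2, 3, 4, 5, 6, 7, 8, 9}); total cost 6 + 5 + 2 = 13.
No covering selection has total cost below 13.

13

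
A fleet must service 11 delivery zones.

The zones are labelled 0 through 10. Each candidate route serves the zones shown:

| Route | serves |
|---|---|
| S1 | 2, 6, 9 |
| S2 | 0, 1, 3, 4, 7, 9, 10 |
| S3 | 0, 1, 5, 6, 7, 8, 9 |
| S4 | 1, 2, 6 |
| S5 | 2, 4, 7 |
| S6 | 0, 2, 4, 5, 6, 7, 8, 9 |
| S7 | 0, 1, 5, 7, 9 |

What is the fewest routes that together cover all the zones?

S2 and S6 together: S2 ∪ S6 = {0, 1, 2, 3, 4, 5, 6, 7, 8, 9, 10} — every zone is covered.
No single route has all 11 zones (the largest, S6, has 8), so 2 is optimal.

2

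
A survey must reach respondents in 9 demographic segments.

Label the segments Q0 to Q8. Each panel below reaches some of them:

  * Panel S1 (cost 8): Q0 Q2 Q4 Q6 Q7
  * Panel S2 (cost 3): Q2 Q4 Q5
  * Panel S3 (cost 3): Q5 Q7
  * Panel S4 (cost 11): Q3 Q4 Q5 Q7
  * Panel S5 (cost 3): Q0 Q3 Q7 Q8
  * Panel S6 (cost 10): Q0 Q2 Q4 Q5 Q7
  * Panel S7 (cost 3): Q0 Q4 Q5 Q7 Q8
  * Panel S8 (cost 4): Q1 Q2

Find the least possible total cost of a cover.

18

S1, S5, S7, S8 together cover every segment (S1 ∪ S5 ∪ S7 ∪ S8 = {Q0, Q1, Q2, Q3, Q4, Q5, Q6, Q7, Q8}); total cost 8 + 3 + 3 + 4 = 18.
No covering selection has total cost below 18.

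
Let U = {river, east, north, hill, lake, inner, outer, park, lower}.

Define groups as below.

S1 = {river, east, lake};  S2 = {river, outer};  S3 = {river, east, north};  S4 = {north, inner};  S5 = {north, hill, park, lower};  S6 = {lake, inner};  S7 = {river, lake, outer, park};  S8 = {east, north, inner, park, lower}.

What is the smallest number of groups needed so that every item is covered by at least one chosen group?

S5 and S7 and S8 together: S5 ∪ S7 ∪ S8 = {river, east, north, hill, lake, inner, outer, park, lower} — every item is covered.
Only S5 contains hill, so S5 is forced; the remaining 5 items need at least 2 more groups (each remaining group adds at most 3) — so at least 3 groups are needed, and 3 is optimal.

3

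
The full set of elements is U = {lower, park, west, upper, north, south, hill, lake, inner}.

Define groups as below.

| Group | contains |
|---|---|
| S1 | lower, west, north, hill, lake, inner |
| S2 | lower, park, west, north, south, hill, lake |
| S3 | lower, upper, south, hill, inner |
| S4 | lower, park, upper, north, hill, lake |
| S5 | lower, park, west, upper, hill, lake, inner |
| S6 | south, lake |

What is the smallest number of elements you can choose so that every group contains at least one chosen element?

2

The 2 elements {south, hill} hit every group.
No single element lies in every group, so at least 2 are needed and 2 is optimal.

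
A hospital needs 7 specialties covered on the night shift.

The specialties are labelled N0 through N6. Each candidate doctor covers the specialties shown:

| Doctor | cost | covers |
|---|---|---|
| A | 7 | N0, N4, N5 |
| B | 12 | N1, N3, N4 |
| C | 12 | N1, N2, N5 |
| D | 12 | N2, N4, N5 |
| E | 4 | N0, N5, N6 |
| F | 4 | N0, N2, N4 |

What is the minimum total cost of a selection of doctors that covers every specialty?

B, E, F together cover every specialty (B ∪ E ∪ F = {N0, N1, N2, N3, N4, N5, N6}); total cost 12 + 4 + 4 = 20.
No covering selection has total cost below 20.

20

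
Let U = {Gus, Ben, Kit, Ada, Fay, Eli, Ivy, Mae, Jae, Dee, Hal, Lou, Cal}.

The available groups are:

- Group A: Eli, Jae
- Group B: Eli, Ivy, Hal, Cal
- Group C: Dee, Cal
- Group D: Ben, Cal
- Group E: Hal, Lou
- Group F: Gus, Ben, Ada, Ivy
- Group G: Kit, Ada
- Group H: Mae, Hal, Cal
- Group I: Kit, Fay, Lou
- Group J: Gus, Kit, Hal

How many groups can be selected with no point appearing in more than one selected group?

A, C, E, F are pairwise disjoint (A={Eli,Jae}; C={Dee,Cal}; E={Hal,Lou}; F={Gus,Ben,Ada,Ivy}).
Every remaining group overlaps one of these, and no 5 of the listed groups are pairwise disjoint, so 4 is the maximum.

4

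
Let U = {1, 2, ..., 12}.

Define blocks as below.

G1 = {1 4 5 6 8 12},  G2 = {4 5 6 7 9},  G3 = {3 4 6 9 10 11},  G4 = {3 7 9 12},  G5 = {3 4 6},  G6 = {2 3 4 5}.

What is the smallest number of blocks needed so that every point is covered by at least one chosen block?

Take {G1, G2, G3, G6}. Their union is {1, 2, 3, 4, 5, 6, 7, 8, 9, 10, 11, 12}, which is all 12 points.
No 3 of the 6 blocks cover everything (all 20 combinations miss at least one point), so 4 is optimal.

4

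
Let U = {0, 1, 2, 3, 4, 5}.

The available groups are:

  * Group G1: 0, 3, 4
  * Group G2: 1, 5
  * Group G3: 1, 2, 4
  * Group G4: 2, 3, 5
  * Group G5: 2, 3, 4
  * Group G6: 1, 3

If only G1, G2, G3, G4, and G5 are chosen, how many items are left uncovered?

Union of G1, G2, G3, G4, G5 = {0, 1, 2, 3, 4, 5} — that's every item, so 0 are uncovered.

0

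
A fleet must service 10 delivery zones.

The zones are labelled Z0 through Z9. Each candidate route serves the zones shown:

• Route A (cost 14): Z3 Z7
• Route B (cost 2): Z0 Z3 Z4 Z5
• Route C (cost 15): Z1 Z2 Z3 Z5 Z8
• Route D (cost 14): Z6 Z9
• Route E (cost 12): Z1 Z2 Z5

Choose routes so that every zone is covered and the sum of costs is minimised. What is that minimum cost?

45

A, B, C, D together cover every zone (A ∪ B ∪ C ∪ D = {Z0, Z1, Z2, Z3, Z4, Z5, Z6, Z7, Z8, Z9}); total cost 14 + 2 + 15 + 14 = 45.
No covering selection has total cost below 45.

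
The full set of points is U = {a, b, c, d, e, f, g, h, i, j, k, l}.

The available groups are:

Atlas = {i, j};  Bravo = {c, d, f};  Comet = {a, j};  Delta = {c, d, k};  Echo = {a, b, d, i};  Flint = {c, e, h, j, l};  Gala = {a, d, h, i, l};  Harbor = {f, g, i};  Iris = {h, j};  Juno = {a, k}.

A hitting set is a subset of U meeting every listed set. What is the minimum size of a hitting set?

Take T = {a, c, h, i}. Each listed group contains at least one of these, so T is a hitting set of size 4.
No choice of 3 points meets every group, so 4 is the minimum.

4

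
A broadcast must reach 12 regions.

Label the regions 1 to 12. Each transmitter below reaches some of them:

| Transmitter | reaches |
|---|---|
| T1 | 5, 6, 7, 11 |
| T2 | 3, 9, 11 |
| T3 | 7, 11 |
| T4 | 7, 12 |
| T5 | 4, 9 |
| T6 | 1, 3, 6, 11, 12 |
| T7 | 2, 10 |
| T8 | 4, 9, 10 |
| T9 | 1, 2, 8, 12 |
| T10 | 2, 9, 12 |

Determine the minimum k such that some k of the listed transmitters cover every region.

4

Take {T1, T2, T8, T9}. Their union is {1, 2, 3, 4, 5, 6, 7, 8, 9, 10, 11, 12}, which is all 12 regions.
No 3 of the 10 transmitters cover everything (all 120 combinations miss at least one region), so 4 is optimal.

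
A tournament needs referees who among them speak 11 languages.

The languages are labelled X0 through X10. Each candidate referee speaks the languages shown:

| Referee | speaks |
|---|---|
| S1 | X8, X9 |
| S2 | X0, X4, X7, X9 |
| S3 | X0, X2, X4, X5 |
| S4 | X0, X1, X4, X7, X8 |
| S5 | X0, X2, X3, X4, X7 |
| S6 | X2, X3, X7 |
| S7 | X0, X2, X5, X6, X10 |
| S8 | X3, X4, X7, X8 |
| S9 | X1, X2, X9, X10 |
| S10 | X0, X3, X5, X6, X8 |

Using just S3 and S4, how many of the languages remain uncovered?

4

Union of S3, S4 = {X0, X1, X2, X4, X5, X7, X8}.
Not covered: X3, X6, X9, X10 — 4 languages.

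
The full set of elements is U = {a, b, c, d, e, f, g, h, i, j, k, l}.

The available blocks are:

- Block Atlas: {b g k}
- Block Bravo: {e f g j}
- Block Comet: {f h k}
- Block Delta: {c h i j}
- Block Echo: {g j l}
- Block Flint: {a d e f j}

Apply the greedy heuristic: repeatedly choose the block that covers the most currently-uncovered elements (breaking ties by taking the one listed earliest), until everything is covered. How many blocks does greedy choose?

Greedy: pick Flint (covers 5 new) → pick Atlas (covers 3 new) → pick Delta (covers 3 new) → pick Echo (covers 1 new). Total picks: 4.

4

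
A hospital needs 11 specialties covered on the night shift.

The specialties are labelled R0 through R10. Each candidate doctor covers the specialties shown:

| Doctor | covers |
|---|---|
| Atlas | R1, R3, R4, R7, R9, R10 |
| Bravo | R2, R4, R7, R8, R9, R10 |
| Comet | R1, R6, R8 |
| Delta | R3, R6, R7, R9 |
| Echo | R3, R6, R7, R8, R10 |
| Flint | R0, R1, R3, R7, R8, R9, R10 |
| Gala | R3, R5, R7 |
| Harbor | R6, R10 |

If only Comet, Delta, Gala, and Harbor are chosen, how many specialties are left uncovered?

3

Union of Comet, Delta, Gala, Harbor = {R1, R3, R5, R6, R7, R8, R9, R10}.
Not covered: R0, R2, R4 — 3 specialties.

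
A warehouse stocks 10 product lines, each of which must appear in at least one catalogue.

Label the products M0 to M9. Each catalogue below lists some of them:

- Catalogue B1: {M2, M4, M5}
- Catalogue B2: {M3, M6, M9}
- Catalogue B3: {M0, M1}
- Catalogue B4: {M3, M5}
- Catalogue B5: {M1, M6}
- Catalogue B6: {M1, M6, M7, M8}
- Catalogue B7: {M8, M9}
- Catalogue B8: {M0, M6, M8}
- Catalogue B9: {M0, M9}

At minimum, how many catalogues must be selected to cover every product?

4

Take {B1, B2, B6, B8}. Their union is {M0, M1, M2, M3, M4, M5, M6, M7, M8, M9}, which is all 10 products.
No 3 of the 9 catalogues cover everything (all 84 combinations miss at least one product), so 4 is optimal.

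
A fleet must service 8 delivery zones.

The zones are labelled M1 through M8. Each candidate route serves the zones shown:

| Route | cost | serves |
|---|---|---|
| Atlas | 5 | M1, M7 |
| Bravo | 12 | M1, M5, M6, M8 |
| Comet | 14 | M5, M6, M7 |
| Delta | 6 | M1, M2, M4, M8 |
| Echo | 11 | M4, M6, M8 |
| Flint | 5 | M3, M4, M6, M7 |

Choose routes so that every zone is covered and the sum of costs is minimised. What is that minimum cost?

23

Bravo, Delta, Flint together cover every zone (Bravo ∪ Delta ∪ Flint = {M1, M2, M3, M4, M5, M6, M7, M8}); total cost 12 + 6 + 5 = 23.
No covering selection has total cost below 23.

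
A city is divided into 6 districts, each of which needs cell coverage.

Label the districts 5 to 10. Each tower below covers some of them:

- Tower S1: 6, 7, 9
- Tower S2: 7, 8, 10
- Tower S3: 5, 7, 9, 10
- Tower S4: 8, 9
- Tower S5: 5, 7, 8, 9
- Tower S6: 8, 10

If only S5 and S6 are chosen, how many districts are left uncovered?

1

Union of S5, S6 = {5, 7, 8, 9, 10}.
Not covered: 6 — 1 district.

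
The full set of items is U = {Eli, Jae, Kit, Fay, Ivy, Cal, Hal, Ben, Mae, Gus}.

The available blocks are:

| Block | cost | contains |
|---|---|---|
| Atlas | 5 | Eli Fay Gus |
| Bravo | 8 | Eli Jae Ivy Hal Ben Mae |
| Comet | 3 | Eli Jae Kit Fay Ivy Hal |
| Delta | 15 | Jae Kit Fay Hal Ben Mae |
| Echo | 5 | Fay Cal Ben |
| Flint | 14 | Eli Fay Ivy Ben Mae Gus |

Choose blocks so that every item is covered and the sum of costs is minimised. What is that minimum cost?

21

Atlas, Bravo, Comet, Echo together cover every item (Atlas ∪ Bravo ∪ Comet ∪ Echo = {Eli, Jae, Kit, Fay, Ivy, Cal, Hal, Ben, Mae, Gus}); total cost 5 + 8 + 3 + 5 = 21.
No covering selection has total cost below 21.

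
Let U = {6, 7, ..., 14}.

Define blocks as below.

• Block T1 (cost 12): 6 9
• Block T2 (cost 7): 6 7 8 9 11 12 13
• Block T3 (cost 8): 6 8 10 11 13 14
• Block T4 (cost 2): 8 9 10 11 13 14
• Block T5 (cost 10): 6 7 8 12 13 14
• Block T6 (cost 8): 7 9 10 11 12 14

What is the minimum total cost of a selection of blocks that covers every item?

T2, T4 together cover every item (T2 ∪ T4 = {6, 7, 8, 9, 10, 11, 12, 13, 14}); total cost 7 + 2 = 9.
No covering selection has total cost below 9.

9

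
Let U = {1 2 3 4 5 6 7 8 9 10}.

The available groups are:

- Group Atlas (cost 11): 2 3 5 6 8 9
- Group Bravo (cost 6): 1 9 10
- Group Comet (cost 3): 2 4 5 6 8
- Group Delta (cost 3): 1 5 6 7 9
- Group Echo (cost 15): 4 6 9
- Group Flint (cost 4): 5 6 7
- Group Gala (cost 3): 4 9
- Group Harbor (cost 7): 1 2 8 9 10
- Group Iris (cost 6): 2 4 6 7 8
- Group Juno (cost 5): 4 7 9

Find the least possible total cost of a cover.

22

Atlas, Bravo, Juno together cover every point (Atlas ∪ Bravo ∪ Juno = {1, 2, 3, 4, 5, 6, 7, 8, 9, 10}); total cost 11 + 6 + 5 = 22.
The greedy pick Comet, Delta, Bravo, Atlas costs 23; no covering selection beats 22.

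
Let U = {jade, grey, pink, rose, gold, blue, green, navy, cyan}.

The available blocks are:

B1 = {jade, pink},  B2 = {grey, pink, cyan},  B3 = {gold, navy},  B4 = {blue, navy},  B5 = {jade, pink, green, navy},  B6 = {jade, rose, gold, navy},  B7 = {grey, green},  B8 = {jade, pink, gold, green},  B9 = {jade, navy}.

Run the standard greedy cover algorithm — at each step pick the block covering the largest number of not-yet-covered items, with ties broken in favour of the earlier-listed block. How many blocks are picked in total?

4

Greedy: pick B5 (covers 4 new) → pick B2 (covers 2 new) → pick B6 (covers 2 new) → pick B4 (covers 1 new). Total picks: 4.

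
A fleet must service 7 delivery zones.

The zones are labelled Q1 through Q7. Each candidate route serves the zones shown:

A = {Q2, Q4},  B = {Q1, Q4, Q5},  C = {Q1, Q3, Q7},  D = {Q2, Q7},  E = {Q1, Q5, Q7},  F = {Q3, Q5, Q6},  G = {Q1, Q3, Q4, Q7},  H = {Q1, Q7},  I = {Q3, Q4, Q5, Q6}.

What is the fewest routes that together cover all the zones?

D and E and I together: D ∪ E ∪ I = {Q1, Q2, Q3, Q4, Q5, Q6, Q7} — every zone is covered.
No 2 of the 9 routes cover everything (all 36 combinations miss at least one zone), so 3 is optimal.

3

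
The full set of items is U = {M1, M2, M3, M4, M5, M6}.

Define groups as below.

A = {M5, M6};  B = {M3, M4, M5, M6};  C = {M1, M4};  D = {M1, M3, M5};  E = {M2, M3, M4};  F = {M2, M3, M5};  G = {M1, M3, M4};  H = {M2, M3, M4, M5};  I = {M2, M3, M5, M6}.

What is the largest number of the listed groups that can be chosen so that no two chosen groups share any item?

C, F are pairwise disjoint (C={M1,M4}; F={M2,M3,M5}).
Every remaining group overlaps one of these, and no 3 of the listed groups are pairwise disjoint, so 2 is the maximum.

2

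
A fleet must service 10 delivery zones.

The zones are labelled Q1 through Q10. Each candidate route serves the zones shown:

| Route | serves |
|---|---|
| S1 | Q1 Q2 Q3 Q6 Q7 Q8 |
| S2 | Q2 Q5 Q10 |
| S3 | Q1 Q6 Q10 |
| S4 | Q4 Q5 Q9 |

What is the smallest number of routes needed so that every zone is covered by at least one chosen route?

3

S1 and S3 and S4 together: S1 ∪ S3 ∪ S4 = {Q1, Q2, Q3, Q4, Q5, Q6, Q7, Q8, Q9, Q10} — every zone is covered.
Only S1 contains Q3, so S1 is forced; the remaining 4 zones need at least 2 more routes (each remaining route adds at most 3) — so at least 3 routes are needed, and 3 is optimal.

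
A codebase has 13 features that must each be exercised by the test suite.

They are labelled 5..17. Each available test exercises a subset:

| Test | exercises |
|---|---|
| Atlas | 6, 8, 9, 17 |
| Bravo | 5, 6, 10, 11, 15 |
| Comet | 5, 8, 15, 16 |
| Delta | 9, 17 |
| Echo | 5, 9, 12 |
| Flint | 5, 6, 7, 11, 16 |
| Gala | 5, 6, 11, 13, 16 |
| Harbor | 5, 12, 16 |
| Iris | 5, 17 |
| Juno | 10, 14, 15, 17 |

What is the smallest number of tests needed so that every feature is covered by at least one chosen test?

5

Atlas and Flint and Gala and Harbor and Juno together: Atlas ∪ Flint ∪ Gala ∪ Harbor ∪ Juno = {5, 6, 7, 8, 9, 10, 11, 12, 13, 14, 15, 16, 17} — every feature is covered.
No 4 of the 10 tests cover everything (all 210 combinations miss at least one feature), so 5 is optimal.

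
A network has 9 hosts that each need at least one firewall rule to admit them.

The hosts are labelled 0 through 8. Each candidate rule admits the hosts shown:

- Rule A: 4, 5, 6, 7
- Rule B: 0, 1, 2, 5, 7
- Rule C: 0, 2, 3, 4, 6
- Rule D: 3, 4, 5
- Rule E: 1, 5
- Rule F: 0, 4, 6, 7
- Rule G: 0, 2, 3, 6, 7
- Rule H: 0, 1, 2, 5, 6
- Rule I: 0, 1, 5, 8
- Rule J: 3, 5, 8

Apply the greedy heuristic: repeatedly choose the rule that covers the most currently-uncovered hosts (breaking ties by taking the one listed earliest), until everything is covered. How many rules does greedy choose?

Greedy: pick B (covers 5 new) → pick C (covers 3 new) → pick I (covers 1 new). Total picks: 3.

3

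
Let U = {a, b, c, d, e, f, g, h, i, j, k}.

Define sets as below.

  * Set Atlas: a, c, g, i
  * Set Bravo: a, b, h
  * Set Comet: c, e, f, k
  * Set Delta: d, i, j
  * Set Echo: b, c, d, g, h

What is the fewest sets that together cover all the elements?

4

Atlas and Bravo and Comet and Delta together: Atlas ∪ Bravo ∪ Comet ∪ Delta = {a, b, c, d, e, f, g, h, i, j, k} — every element is covered.
No 3 of the 5 sets cover everything (all 10 combinations miss at least one element), so 4 is optimal.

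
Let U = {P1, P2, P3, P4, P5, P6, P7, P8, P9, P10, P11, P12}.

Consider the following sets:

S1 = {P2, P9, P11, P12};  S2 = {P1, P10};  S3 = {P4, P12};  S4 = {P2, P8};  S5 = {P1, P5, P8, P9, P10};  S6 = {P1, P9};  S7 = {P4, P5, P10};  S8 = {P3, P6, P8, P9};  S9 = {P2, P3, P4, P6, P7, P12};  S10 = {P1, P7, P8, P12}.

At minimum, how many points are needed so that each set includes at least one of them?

The 4 points {P1, P2, P3, P4} hit every set.
No choice of 3 points meets every set, so 4 is the minimum.

4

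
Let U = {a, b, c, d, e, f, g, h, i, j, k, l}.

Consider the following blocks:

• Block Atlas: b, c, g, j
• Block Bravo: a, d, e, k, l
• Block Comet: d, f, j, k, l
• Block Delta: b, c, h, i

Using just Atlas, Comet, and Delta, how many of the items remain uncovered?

Union of Atlas, Comet, Delta = {b, c, d, f, g, h, i, j, k, l}.
Not covered: a, e — 2 items.

2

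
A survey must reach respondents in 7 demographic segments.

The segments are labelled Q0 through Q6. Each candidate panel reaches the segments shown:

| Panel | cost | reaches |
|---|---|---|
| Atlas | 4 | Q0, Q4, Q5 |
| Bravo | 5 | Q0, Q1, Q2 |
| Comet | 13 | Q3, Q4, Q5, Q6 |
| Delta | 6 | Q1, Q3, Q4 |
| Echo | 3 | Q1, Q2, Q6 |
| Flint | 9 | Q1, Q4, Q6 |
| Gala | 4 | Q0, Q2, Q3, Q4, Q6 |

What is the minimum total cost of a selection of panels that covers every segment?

11

Atlas, Echo, Gala together cover every segment (Atlas ∪ Echo ∪ Gala = {Q0, Q1, Q2, Q3, Q4, Q5, Q6}); total cost 4 + 3 + 4 = 11.
No covering selection has total cost below 11.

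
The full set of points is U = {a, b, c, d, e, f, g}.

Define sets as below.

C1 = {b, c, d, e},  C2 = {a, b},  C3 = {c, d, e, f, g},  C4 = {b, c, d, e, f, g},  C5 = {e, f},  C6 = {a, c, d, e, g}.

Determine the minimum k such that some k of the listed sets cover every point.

2

C4 and C6 together: C4 ∪ C6 = {a, b, c, d, e, f, g} — every point is covered.
No single set has all 7 points (the largest, C4, has 6), so 2 is optimal.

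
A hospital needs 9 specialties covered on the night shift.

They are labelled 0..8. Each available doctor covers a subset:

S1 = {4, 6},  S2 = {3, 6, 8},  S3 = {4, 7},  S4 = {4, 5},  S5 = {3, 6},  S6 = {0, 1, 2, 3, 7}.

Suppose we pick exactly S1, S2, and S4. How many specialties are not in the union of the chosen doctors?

4

Union of S1, S2, S4 = {3, 4, 5, 6, 8}.
Not covered: 0, 1, 2, 7 — 4 specialties.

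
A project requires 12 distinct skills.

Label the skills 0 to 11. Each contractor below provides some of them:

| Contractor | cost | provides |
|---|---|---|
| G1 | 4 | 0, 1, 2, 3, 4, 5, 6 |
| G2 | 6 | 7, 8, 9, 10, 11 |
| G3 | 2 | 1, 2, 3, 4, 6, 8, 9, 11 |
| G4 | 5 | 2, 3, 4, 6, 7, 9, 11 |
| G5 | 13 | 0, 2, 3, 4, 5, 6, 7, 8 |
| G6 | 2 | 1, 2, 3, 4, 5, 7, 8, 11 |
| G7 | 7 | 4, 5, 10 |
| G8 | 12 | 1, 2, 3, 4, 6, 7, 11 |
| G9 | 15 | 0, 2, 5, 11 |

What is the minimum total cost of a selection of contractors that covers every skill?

10

G1, G2 together cover every skill (G1 ∪ G2 = {0, 1, 2, 3, 4, 5, 6, 7, 8, 9, 10, 11}); total cost 4 + 6 = 10.
The greedy pick G3, G6, G1, G2 costs 14; no covering selection beats 10.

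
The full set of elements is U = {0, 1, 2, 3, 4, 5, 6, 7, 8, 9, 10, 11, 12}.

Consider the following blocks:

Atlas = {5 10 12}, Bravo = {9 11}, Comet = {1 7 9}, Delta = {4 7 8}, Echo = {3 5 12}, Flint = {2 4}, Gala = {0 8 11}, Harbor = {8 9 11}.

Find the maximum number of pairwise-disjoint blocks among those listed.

Comet, Echo, Flint, Gala are pairwise disjoint (Comet={1,7,9}; Echo={3,5,12}; Flint={2,4}; Gala={0,8,11}).
Every remaining block overlaps one of these, and no 5 of the listed blocks are pairwise disjoint, so 4 is the maximum.

4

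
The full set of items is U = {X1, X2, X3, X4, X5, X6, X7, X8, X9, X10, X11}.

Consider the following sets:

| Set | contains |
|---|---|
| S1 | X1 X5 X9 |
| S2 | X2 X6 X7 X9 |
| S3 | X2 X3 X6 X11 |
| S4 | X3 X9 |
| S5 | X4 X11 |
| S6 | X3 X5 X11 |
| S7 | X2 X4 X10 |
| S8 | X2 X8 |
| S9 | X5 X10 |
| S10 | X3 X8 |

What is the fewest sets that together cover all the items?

5

S1 and S2 and S3 and S7 and S8 together: S1 ∪ S2 ∪ S3 ∪ S7 ∪ S8 = {X1, X2, X3, X4, X5, X6, X7, X8, X9, X10, X11} — every item is covered.
No 4 of the 10 sets cover everything (all 210 combinations miss at least one item), so 5 is optimal.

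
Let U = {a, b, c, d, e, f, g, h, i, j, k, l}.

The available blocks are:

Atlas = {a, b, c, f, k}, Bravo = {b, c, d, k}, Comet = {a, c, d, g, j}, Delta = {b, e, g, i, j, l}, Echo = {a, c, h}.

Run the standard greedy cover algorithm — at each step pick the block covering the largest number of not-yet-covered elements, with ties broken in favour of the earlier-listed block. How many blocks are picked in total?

Greedy: pick Delta (covers 6 new) → pick Atlas (covers 4 new) → pick Bravo (covers 1 new) → pick Echo (covers 1 new). Total picks: 4.

4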